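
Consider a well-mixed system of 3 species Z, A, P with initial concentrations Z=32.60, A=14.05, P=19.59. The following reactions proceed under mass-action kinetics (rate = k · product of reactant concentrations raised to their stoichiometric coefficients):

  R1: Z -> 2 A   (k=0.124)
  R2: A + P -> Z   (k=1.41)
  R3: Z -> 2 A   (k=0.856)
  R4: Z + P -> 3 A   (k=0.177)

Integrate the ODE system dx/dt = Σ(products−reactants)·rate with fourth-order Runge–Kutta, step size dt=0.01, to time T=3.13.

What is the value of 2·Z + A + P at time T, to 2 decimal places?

Check how each reaction changes W = 2·Z + A + P (weight of products minus weight of reactants):
R1: Z -> 2 A: (1·2) − (2·1) = 2 − 2 = 0
R2: A + P -> Z: (2·1) − (1·1 + 1·1) = 2 − 2 = 0
R3: Z -> 2 A: (1·2) − (2·1) = 2 − 2 = 0
R4: Z + P -> 3 A: (1·3) − (2·1 + 1·1) = 3 − 3 = 0
Every reaction leaves W unchanged, so W is conserved and no simulation is needed: W(T) = W(0) = 2·32.60 + 14.05 + 19.59 = 98.84

Value at T = 98.84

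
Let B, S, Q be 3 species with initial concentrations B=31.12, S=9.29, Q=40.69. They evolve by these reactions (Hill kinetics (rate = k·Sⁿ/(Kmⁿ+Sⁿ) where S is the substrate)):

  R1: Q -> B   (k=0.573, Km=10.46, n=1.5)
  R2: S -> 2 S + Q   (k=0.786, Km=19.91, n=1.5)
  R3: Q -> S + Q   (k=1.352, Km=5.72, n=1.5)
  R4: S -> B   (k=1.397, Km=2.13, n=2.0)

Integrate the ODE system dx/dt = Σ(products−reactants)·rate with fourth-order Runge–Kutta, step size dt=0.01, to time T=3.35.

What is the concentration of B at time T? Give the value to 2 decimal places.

RK4 with dt=0.01: 335 steps to T=3.35. Trajectory (selected grid times):
t=0.00: B=31.12 S=9.29 Q=40.69
t=0.37: B=31.80 S=9.34 Q=40.57
t=0.74: B=32.48 S=9.40 Q=40.46
t=1.12: B=33.18 S=9.46 Q=40.34
t=1.49: B=33.85 S=9.51 Q=40.22
t=1.86: B=34.53 S=9.56 Q=40.11
t=2.23: B=35.21 S=9.62 Q=39.99
t=2.61: B=35.91 S=9.68 Q=39.88
t=2.98: B=36.59 S=9.73 Q=39.76
t=3.35: B=37.27 S=9.79 Q=39.65
Read off B at T=3.35: 37.27

B at T = 37.27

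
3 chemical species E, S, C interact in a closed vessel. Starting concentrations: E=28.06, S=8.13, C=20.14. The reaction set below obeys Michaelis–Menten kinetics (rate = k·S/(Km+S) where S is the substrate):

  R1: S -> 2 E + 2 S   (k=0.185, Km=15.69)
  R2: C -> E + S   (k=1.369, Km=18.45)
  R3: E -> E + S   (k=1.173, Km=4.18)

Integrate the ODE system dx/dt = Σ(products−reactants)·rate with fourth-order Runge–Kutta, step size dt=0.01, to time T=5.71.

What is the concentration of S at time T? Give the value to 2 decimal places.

RK4 with dt=0.01: 571 steps to T=5.71. Trajectory (selected grid times):
t=0.00: E=28.06 S=8.13 C=20.14
t=0.63: E=28.59 S=9.26 C=19.69
t=1.27: E=29.13 S=10.41 C=19.24
t=1.90: E=29.67 S=11.55 C=18.80
t=2.54: E=30.21 S=12.70 C=18.36
t=3.17: E=30.74 S=13.83 C=17.94
t=3.81: E=31.29 S=14.98 C=17.51
t=4.44: E=31.82 S=16.10 C=17.09
t=5.08: E=32.36 S=17.25 C=16.67
t=5.71: E=32.89 S=18.37 C=16.27
Read off S at T=5.71: 18.37

S at T = 18.37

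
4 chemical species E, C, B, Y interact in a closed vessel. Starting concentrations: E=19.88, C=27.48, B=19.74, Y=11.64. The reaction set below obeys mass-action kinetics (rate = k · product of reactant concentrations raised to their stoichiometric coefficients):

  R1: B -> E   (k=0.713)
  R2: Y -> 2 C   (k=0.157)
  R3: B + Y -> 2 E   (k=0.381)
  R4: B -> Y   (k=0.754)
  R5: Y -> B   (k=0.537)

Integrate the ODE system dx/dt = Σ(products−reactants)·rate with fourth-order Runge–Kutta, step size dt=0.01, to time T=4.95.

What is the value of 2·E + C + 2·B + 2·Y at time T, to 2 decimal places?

Check how each reaction changes W = 2·E + C + 2·B + 2·Y (weight of products minus weight of reactants):
R1: B -> E: (2·1) − (2·1) = 2 − 2 = 0
R2: Y -> 2 C: (1·2) − (2·1) = 2 − 2 = 0
R3: B + Y -> 2 E: (2·2) − (2·1 + 2·1) = 4 − 4 = 0
R4: B -> Y: (2·1) − (2·1) = 2 − 2 = 0
R5: Y -> B: (2·1) − (2·1) = 2 − 2 = 0
Every reaction leaves W unchanged, so W is conserved and no simulation is needed: W(T) = W(0) = 2·19.88 + 27.48 + 2·19.74 + 2·11.64 = 130.00

Value at T = 130.00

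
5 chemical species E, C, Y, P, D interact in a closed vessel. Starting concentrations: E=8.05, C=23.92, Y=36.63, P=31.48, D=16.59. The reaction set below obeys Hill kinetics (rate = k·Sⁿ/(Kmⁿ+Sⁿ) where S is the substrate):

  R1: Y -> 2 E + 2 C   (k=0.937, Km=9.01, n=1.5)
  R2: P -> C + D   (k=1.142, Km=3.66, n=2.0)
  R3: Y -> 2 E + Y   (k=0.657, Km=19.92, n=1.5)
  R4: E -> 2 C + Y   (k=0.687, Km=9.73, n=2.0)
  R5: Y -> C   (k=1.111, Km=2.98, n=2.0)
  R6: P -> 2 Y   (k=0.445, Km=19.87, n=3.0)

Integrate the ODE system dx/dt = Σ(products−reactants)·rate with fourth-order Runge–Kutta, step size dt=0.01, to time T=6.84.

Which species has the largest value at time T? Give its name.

Dominant species at T: C

RK4 with dt=0.01: 684 steps to T=6.84. Trajectory (selected grid times):
t=0.00: E=8.05 C=23.92 Y=36.63 P=31.48 D=16.59
t=0.76: E=9.79 C=27.36 Y=35.93 P=30.36 D=17.45
t=1.52: E=11.47 C=30.88 Y=35.27 P=29.24 D=18.30
t=2.28: E=13.11 C=34.48 Y=34.63 P=28.13 D=19.15
t=3.04: E=14.71 C=38.12 Y=34.00 P=27.03 D=20.01
t=3.80: E=16.27 C=41.81 Y=33.39 P=25.94 D=20.86
t=4.56: E=17.80 C=45.53 Y=32.78 P=24.87 D=21.71
t=5.32: E=19.31 C=49.28 Y=32.17 P=23.80 D=22.56
t=6.08: E=20.80 C=53.05 Y=31.55 P=22.74 D=23.41
t=6.84: E=22.26 C=56.83 Y=30.93 P=21.70 D=24.25
At T=6.84: E=22.26 C=56.83 Y=30.93 P=21.70 D=24.25; the largest is C.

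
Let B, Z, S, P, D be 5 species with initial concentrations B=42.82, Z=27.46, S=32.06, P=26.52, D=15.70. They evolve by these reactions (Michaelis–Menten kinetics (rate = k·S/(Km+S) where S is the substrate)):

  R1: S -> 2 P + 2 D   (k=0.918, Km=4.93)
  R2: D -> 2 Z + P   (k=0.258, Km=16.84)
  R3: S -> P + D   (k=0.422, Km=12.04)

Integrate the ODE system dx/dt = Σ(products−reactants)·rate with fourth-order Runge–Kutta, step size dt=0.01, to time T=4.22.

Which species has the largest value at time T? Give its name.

Dominant species at T: B

RK4 with dt=0.01: 422 steps to T=4.22. Trajectory (selected grid times):
t=0.00: B=42.82 Z=27.46 S=32.06 P=26.52 D=15.70
t=0.47: B=42.82 Z=27.58 S=31.54 P=27.47 D=16.53
t=0.94: B=42.82 Z=27.70 S=31.03 P=28.42 D=17.36
t=1.41: B=42.82 Z=27.82 S=30.51 P=29.37 D=18.18
t=1.88: B=42.82 Z=27.95 S=30.00 P=30.32 D=19.00
t=2.34: B=42.82 Z=28.08 S=29.50 P=31.24 D=19.80
t=2.81: B=42.82 Z=28.21 S=28.99 P=32.19 D=20.62
t=3.28: B=42.82 Z=28.35 S=28.48 P=33.13 D=21.42
t=3.75: B=42.82 Z=28.48 S=27.97 P=34.07 D=22.23
t=4.22: B=42.82 Z=28.62 S=27.47 P=35.01 D=23.03
At T=4.22: B=42.82 Z=28.62 S=27.47 P=35.01 D=23.03; the largest is B.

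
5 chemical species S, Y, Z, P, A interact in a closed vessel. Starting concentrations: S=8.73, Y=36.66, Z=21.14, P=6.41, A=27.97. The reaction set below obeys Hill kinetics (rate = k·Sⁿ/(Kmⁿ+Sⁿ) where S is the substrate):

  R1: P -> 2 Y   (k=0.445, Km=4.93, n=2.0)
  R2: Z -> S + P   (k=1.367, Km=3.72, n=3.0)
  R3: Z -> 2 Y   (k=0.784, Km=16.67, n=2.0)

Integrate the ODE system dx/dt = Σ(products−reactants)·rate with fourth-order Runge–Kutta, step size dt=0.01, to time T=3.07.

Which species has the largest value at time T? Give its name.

RK4 with dt=0.01: 307 steps to T=3.07. Trajectory (selected grid times):
t=0.00: S=8.73 Y=36.66 Z=21.14 P=6.41 A=27.97
t=0.34: S=9.19 Y=37.18 Z=20.52 P=6.78 A=27.97
t=0.68: S=9.65 Y=37.70 Z=19.89 P=7.14 A=27.97
t=1.02: S=10.12 Y=38.21 Z=19.28 P=7.49 A=27.97
t=1.36: S=10.58 Y=38.73 Z=18.67 P=7.85 A=27.97
t=1.71: S=11.05 Y=39.26 Z=18.04 P=8.21 A=27.97
t=2.05: S=11.51 Y=39.76 Z=17.44 P=8.56 A=27.97
t=2.39: S=11.97 Y=40.27 Z=16.84 P=8.90 A=27.97
t=2.73: S=12.43 Y=40.77 Z=16.25 P=9.25 A=27.97
t=3.07: S=12.89 Y=41.26 Z=15.66 P=9.59 A=27.97
At T=3.07: S=12.89 Y=41.26 Z=15.66 P=9.59 A=27.97; the largest is Y.

Dominant species at T: Y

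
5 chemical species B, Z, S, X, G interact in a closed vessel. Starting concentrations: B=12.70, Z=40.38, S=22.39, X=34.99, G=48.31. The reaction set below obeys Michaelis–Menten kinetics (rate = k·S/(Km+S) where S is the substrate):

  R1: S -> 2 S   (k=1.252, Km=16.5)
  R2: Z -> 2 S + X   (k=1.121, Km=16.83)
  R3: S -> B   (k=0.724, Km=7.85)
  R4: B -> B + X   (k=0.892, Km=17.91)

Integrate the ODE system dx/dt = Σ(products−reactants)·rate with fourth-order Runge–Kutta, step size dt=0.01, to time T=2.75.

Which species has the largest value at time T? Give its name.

Dominant species at T: G

RK4 with dt=0.01: 275 steps to T=2.75. Trajectory (selected grid times):
t=0.00: B=12.70 Z=40.38 S=22.39 X=34.99 G=48.31
t=0.31: B=12.87 Z=40.13 S=22.94 X=35.35 G=48.31
t=0.61: B=13.03 Z=39.90 S=23.47 X=35.70 G=48.31
t=0.92: B=13.20 Z=39.65 S=24.02 X=36.06 G=48.31
t=1.22: B=13.36 Z=39.42 S=24.55 X=36.41 G=48.31
t=1.53: B=13.53 Z=39.17 S=25.10 X=36.77 G=48.31
t=1.83: B=13.70 Z=38.94 S=25.63 X=37.12 G=48.31
t=2.14: B=13.87 Z=38.70 S=26.18 X=37.49 G=48.31
t=2.44: B=14.04 Z=38.46 S=26.71 X=37.84 G=48.31
t=2.75: B=14.21 Z=38.22 S=27.26 X=38.20 G=48.31
At T=2.75: B=14.21 Z=38.22 S=27.26 X=38.20 G=48.31; the largest is G.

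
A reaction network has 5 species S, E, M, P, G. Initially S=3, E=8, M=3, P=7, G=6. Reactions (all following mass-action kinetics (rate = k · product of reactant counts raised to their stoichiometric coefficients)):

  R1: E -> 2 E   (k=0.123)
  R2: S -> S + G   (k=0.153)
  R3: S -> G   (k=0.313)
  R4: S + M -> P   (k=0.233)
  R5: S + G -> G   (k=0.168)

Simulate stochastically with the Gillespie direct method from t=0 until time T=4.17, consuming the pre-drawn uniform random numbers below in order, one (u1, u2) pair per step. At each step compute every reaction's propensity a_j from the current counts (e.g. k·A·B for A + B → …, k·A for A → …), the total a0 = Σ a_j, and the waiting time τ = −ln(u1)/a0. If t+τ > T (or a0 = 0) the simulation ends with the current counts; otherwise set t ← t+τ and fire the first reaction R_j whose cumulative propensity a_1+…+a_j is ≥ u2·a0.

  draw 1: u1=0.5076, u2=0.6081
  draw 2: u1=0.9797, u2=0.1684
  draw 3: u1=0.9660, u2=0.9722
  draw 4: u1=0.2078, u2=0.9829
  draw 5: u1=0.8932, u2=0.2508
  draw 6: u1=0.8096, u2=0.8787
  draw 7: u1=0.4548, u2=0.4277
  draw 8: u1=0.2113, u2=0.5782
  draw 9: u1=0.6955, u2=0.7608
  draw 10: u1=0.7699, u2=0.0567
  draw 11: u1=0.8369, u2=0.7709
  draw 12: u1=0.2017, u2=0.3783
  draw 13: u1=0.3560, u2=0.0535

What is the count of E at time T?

E at T = 17

t=0.000: S=3 E=8 M=3 P=7 G=6
Draw 1: a1=0.984, a2=0.459, a3=0.939, a4=2.097, a5=3.024, a0=7.503; τ=−ln(0.5076)/7.503=0.090 → t=0.090; u2·a0=0.6081·7.503=4.563; a1+…+a4=4.479 < 4.563 ≤ a1+…+a5=7.503 → R5 fires; S=2 E=8 M=3 P=7 G=6
Draw 2: a1=0.984, a2=0.306, a3=0.626, a4=1.398, a5=2.016, a0=5.330; τ=−ln(0.9797)/5.330=0.004 → t=0.094; u2·a0=0.1684·5.330=0.898 ≤ a1=0.984 → R1 fires; S=2 E=9 M=3 P=7 G=6
Draw 3: a1=1.107, a2=0.306, a3=0.626, a4=1.398, a5=2.016, a0=5.453; τ=−ln(0.9660)/5.453=0.006 → t=0.101; u2·a0=0.9722·5.453=5.301; a1+…+a4=3.437 < 5.301 ≤ a1+…+a5=5.453 → R5 fires; S=1 E=9 M=3 P=7 G=6
Draw 4: a1=1.107, a2=0.153, a3=0.313, a4=0.699, a5=1.008, a0=3.280; τ=−ln(0.2078)/3.280=0.479 → t=0.580; u2·a0=0.9829·3.280=3.224; a1+…+a4=2.272 < 3.224 ≤ a1+…+a5=3.280 → R5 fires; S=0 E=9 M=3 P=7 G=6
Draw 5: a1=1.107, a2=0.000, a3=0.000, a4=0.000, a5=0.000, a0=1.107; τ=−ln(0.8932)/1.107=0.102 → t=0.682; u2·a0=0.2508·1.107=0.278 ≤ a1=1.107 → R1 fires; S=0 E=10 M=3 P=7 G=6
Draw 6: a1=1.230, a2=0.000, a3=0.000, a4=0.000, a5=0.000, a0=1.230; τ=−ln(0.8096)/1.230=0.172 → t=0.853; u2·a0=0.8787·1.230=1.081 ≤ a1=1.230 → R1 fires; S=0 E=11 M=3 P=7 G=6
Draw 7: a1=1.353, a2=0.000, a3=0.000, a4=0.000, a5=0.000, a0=1.353; τ=−ln(0.4548)/1.353=0.582 → t=1.436; u2·a0=0.4277·1.353=0.579 ≤ a1=1.353 → R1 fires; S=0 E=12 M=3 P=7 G=6
Draw 8: a1=1.476, a2=0.000, a3=0.000, a4=0.000, a5=0.000, a0=1.476; τ=−ln(0.2113)/1.476=1.053 → t=2.489; u2·a0=0.5782·1.476=0.853 ≤ a1=1.476 → R1 fires; S=0 E=13 M=3 P=7 G=6
Draw 9: a1=1.599, a2=0.000, a3=0.000, a4=0.000, a5=0.000, a0=1.599; τ=−ln(0.6955)/1.599=0.227 → t=2.716; u2·a0=0.7608·1.599=1.217 ≤ a1=1.599 → R1 fires; S=0 E=14 M=3 P=7 G=6
Draw 10: a1=1.722, a2=0.000, a3=0.000, a4=0.000, a5=0.000, a0=1.722; τ=−ln(0.7699)/1.722=0.152 → t=2.868; u2·a0=0.0567·1.722=0.098 ≤ a1=1.722 → R1 fires; S=0 E=15 M=3 P=7 G=6
Draw 11: a1=1.845, a2=0.000, a3=0.000, a4=0.000, a5=0.000, a0=1.845; τ=−ln(0.8369)/1.845=0.097 → t=2.964; u2·a0=0.7709·1.845=1.422 ≤ a1=1.845 → R1 fires; S=0 E=16 M=3 P=7 G=6
Draw 12: a1=1.968, a2=0.000, a3=0.000, a4=0.000, a5=0.000, a0=1.968; τ=−ln(0.2017)/1.968=0.814 → t=3.778; u2·a0=0.3783·1.968=0.744 ≤ a1=1.968 → R1 fires; S=0 E=17 M=3 P=7 G=6
Draw 13: a1=2.091, a2=0.000, a3=0.000, a4=0.000, a5=0.000, a0=2.091; τ=−ln(0.3560)/2.091=0.494 → t=4.272 > T=4.17: stop.
Read off E at T=4.17: 17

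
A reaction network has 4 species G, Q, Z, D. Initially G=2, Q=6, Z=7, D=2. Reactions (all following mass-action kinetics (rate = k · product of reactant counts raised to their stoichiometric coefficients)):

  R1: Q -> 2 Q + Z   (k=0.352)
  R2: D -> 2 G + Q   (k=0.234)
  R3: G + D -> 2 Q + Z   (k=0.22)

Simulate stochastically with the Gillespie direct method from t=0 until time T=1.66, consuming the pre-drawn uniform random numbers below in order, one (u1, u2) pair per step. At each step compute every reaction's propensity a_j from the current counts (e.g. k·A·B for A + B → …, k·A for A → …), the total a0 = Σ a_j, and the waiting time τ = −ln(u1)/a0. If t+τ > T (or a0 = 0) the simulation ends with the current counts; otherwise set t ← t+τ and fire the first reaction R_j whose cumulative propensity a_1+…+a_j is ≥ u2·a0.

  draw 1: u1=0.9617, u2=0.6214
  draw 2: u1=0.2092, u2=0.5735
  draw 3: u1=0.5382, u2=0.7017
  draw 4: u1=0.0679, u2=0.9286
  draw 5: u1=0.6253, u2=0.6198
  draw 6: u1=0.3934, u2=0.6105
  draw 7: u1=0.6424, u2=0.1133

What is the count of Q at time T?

Q at T = 13

t=0.000: G=2 Q=6 Z=7 D=2
Draw 1: a1=2.112, a2=0.468, a3=0.880, a0=3.460; τ=−ln(0.9617)/3.460=0.011 → t=0.011; u2·a0=0.6214·3.460=2.150; a1=2.112 < 2.150 ≤ a1+a2=2.580 → R2 fires; G=4 Q=7 Z=7 D=1
Draw 2: a1=2.464, a2=0.234, a3=0.880, a0=3.578; τ=−ln(0.2092)/3.578=0.437 → t=0.449; u2·a0=0.5735·3.578=2.052 ≤ a1=2.464 → R1 fires; G=4 Q=8 Z=8 D=1
Draw 3: a1=2.816, a2=0.234, a3=0.880, a0=3.930; τ=−ln(0.5382)/3.930=0.158 → t=0.606; u2·a0=0.7017·3.930=2.758 ≤ a1=2.816 → R1 fires; G=4 Q=9 Z=9 D=1
Draw 4: a1=3.168, a2=0.234, a3=0.880, a0=4.282; τ=−ln(0.0679)/4.282=0.628 → t=1.234; u2·a0=0.9286·4.282=3.976; a1+a2=3.402 < 3.976 ≤ a1+…+a3=4.282 → R3 fires; G=3 Q=11 Z=10 D=0
Draw 5: a1=3.872, a2=0.000, a3=0.000, a0=3.872; τ=−ln(0.6253)/3.872=0.121 → t=1.356; u2·a0=0.6198·3.872=2.400 ≤ a1=3.872 → R1 fires; G=3 Q=12 Z=11 D=0
Draw 6: a1=4.224, a2=0.000, a3=0.000, a0=4.224; τ=−ln(0.3934)/4.224=0.221 → t=1.576; u2·a0=0.6105·4.224=2.579 ≤ a1=4.224 → R1 fires; G=3 Q=13 Z=12 D=0
Draw 7: a1=4.576, a2=0.000, a3=0.000, a0=4.576; τ=−ln(0.6424)/4.576=0.097 → t=1.673 > T=1.66: stop.
Read off Q at T=1.66: 13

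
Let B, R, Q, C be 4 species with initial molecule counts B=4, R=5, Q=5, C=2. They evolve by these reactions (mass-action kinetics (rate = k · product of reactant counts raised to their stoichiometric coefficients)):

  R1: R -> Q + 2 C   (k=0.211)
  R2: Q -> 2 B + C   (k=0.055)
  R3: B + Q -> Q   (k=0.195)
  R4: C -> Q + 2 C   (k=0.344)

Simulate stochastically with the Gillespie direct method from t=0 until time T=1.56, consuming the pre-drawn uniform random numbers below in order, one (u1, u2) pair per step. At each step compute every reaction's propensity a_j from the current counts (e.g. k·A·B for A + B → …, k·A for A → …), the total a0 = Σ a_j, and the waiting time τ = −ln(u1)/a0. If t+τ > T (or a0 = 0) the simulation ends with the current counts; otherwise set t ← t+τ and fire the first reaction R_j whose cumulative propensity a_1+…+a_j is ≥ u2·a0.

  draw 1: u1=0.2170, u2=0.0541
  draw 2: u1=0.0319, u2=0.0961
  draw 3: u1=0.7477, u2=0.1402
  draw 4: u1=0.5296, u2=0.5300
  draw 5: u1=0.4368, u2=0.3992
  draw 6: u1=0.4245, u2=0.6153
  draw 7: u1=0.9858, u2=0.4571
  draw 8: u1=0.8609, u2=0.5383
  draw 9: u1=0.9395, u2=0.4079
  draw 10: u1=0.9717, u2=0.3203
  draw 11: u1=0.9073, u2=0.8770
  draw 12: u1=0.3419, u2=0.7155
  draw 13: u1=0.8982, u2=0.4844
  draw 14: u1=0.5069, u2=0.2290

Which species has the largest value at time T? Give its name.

t=0.000: B=4 R=5 Q=5 C=2
Draw 1: a1=1.055, a2=0.275, a3=3.900, a4=0.688, a0=5.918; τ=−ln(0.2170)/5.918=0.258 → t=0.258; u2·a0=0.0541·5.918=0.320 ≤ a1=1.055 → R1 fires; B=4 R=4 Q=6 C=4
Draw 2: a1=0.844, a2=0.330, a3=4.680, a4=1.376, a0=7.230; τ=−ln(0.0319)/7.230=0.477 → t=0.735; u2·a0=0.0961·7.230=0.695 ≤ a1=0.844 → R1 fires; B=4 R=3 Q=7 C=6
Draw 3: a1=0.633, a2=0.385, a3=5.460, a4=2.064, a0=8.542; τ=−ln(0.7477)/8.542=0.034 → t=0.769; u2·a0=0.1402·8.542=1.198; a1+a2=1.018 < 1.198 ≤ a1+…+a3=6.478 → R3 fires; B=3 R=3 Q=7 C=6
Draw 4: a1=0.633, a2=0.385, a3=4.095, a4=2.064, a0=7.177; τ=−ln(0.5296)/7.177=0.089 → t=0.857; u2·a0=0.5300·7.177=3.804; a1+a2=1.018 < 3.804 ≤ a1+…+a3=5.113 → R3 fires; B=2 R=3 Q=7 C=6
Draw 5: a1=0.633, a2=0.385, a3=2.730, a4=2.064, a0=5.812; τ=−ln(0.4368)/5.812=0.143 → t=1.000; u2·a0=0.3992·5.812=2.320; a1+a2=1.018 < 2.320 ≤ a1+…+a3=3.748 → R3 fires; B=1 R=3 Q=7 C=6
Draw 6: a1=0.633, a2=0.385, a3=1.365, a4=2.064, a0=4.447; τ=−ln(0.4245)/4.447=0.193 → t=1.192; u2·a0=0.6153·4.447=2.736; a1+…+a3=2.383 < 2.736 ≤ a1+…+a4=4.447 → R4 fires; B=1 R=3 Q=8 C=7
Draw 7: a1=0.633, a2=0.440, a3=1.560, a4=2.408, a0=5.041; τ=−ln(0.9858)/5.041=0.003 → t=1.195; u2·a0=0.4571·5.041=2.304; a1+a2=1.073 < 2.304 ≤ a1+…+a3=2.633 → R3 fires; B=0 R=3 Q=8 C=7
Draw 8: a1=0.633, a2=0.440, a3=0.000, a4=2.408, a0=3.481; τ=−ln(0.8609)/3.481=0.043 → t=1.238; u2·a0=0.5383·3.481=1.874; a1+…+a3=1.073 < 1.874 ≤ a1+…+a4=3.481 → R4 fires; B=0 R=3 Q=9 C=8
Draw 9: a1=0.633, a2=0.495, a3=0.000, a4=2.752, a0=3.880; τ=−ln(0.9395)/3.880=0.016 → t=1.254; u2·a0=0.4079·3.880=1.583; a1+…+a3=1.128 < 1.583 ≤ a1+…+a4=3.880 → R4 fires; B=0 R=3 Q=10 C=9
Draw 10: a1=0.633, a2=0.550, a3=0.000, a4=3.096, a0=4.279; τ=−ln(0.9717)/4.279=0.007 → t=1.261; u2·a0=0.3203·4.279=1.371; a1+…+a3=1.183 < 1.371 ≤ a1+…+a4=4.279 → R4 fires; B=0 R=3 Q=11 C=10
Draw 11: a1=0.633, a2=0.605, a3=0.000, a4=3.440, a0=4.678; τ=−ln(0.9073)/4.678=0.021 → t=1.282; u2·a0=0.8770·4.678=4.103; a1+…+a3=1.238 < 4.103 ≤ a1+…+a4=4.678 → R4 fires; B=0 R=3 Q=12 C=11
Draw 12: a1=0.633, a2=0.660, a3=0.000, a4=3.784, a0=5.077; τ=−ln(0.3419)/5.077=0.211 → t=1.493; u2·a0=0.7155·5.077=3.633; a1+…+a3=1.293 < 3.633 ≤ a1+…+a4=5.077 → R4 fires; B=0 R=3 Q=13 C=12
Draw 13: a1=0.633, a2=0.715, a3=0.000, a4=4.128, a0=5.476; τ=−ln(0.8982)/5.476=0.020 → t=1.513; u2·a0=0.4844·5.476=2.653; a1+…+a3=1.348 < 2.653 ≤ a1+…+a4=5.476 → R4 fires; B=0 R=3 Q=14 C=13
Draw 14: a1=0.633, a2=0.770, a3=0.000, a4=4.472, a0=5.875; τ=−ln(0.5069)/5.875=0.116 → t=1.629 > T=1.56: stop.
At T=1.56: B=0 R=3 Q=14 C=13; the largest is Q.

Dominant species at T: Q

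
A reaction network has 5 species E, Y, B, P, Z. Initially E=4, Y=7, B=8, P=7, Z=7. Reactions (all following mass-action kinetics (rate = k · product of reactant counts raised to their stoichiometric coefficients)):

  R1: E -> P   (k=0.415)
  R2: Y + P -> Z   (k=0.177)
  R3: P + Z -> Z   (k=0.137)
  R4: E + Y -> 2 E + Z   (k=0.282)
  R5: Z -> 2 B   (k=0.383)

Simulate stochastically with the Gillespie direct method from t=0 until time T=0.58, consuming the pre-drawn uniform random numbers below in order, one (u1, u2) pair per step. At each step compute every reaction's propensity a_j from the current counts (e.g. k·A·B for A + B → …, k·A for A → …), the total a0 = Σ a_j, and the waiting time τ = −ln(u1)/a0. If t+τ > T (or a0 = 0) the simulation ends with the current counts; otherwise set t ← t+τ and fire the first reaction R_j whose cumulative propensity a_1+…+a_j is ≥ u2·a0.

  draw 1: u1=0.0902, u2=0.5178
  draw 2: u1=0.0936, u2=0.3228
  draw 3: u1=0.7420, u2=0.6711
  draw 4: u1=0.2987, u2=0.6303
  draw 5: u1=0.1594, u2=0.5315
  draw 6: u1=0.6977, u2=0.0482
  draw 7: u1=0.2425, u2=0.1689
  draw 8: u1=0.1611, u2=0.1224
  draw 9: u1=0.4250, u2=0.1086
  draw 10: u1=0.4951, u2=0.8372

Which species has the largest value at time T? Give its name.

t=0.000: E=4 Y=7 B=8 P=7 Z=7
Draw 1: a1=1.660, a2=8.673, a3=6.713, a4=7.896, a5=2.681, a0=27.623; τ=−ln(0.0902)/27.623=0.087 → t=0.087; u2·a0=0.5178·27.623=14.303; a1+a2=10.333 < 14.303 ≤ a1+…+a3=17.046 → R3 fires; E=4 Y=7 B=8 P=6 Z=7
Draw 2: a1=1.660, a2=7.434, a3=5.754, a4=7.896, a5=2.681, a0=25.425; τ=−ln(0.0936)/25.425=0.093 → t=0.180; u2·a0=0.3228·25.425=8.207; a1=1.660 < 8.207 ≤ a1+a2=9.094 → R2 fires; E=4 Y=6 B=8 P=5 Z=8
Draw 3: a1=1.660, a2=5.310, a3=5.480, a4=6.768, a5=3.064, a0=22.282; τ=−ln(0.7420)/22.282=0.013 → t=0.194; u2·a0=0.6711·22.282=14.953; a1+…+a3=12.450 < 14.953 ≤ a1+…+a4=19.218 → R4 fires; E=5 Y=5 B=8 P=5 Z=9
Draw 4: a1=2.075, a2=4.425, a3=6.165, a4=7.050, a5=3.447, a0=23.162; τ=−ln(0.2987)/23.162=0.052 → t=0.246; u2·a0=0.6303·23.162=14.599; a1+…+a3=12.665 < 14.599 ≤ a1+…+a4=19.715 → R4 fires; E=6 Y=4 B=8 P=5 Z=10
Draw 5: a1=2.490, a2=3.540, a3=6.850, a4=6.768, a5=3.830, a0=23.478; τ=−ln(0.1594)/23.478=0.078 → t=0.324; u2·a0=0.5315·23.478=12.479; a1+a2=6.030 < 12.479 ≤ a1+…+a3=12.880 → R3 fires; E=6 Y=4 B=8 P=4 Z=10
Draw 6: a1=2.490, a2=2.832, a3=5.480, a4=6.768, a5=3.830, a0=21.400; τ=−ln(0.6977)/21.400=0.017 → t=0.341; u2·a0=0.0482·21.400=1.031 ≤ a1=2.490 → R1 fires; E=5 Y=4 B=8 P=5 Z=10
Draw 7: a1=2.075, a2=3.540, a3=6.850, a4=5.640, a5=3.830, a0=21.935; τ=−ln(0.2425)/21.935=0.065 → t=0.405; u2·a0=0.1689·21.935=3.705; a1=2.075 < 3.705 ≤ a1+a2=5.615 → R2 fires; E=5 Y=3 B=8 P=4 Z=11
Draw 8: a1=2.075, a2=2.124, a3=6.028, a4=4.230, a5=4.213, a0=18.670; τ=−ln(0.1611)/18.670=0.098 → t=0.503; u2·a0=0.1224·18.670=2.285; a1=2.075 < 2.285 ≤ a1+a2=4.199 → R2 fires; E=5 Y=2 B=8 P=3 Z=12
Draw 9: a1=2.075, a2=1.062, a3=4.932, a4=2.820, a5=4.596, a0=15.485; τ=−ln(0.4250)/15.485=0.055 → t=0.558; u2·a0=0.1086·15.485=1.682 ≤ a1=2.075 → R1 fires; E=4 Y=2 B=8 P=4 Z=12
Draw 10: a1=1.660, a2=1.416, a3=6.576, a4=2.256, a5=4.596, a0=16.504; τ=−ln(0.4951)/16.504=0.043 → t=0.601 > T=0.58: stop.
At T=0.58: E=4 Y=2 B=8 P=4 Z=12; the largest is Z.

Dominant species at T: Z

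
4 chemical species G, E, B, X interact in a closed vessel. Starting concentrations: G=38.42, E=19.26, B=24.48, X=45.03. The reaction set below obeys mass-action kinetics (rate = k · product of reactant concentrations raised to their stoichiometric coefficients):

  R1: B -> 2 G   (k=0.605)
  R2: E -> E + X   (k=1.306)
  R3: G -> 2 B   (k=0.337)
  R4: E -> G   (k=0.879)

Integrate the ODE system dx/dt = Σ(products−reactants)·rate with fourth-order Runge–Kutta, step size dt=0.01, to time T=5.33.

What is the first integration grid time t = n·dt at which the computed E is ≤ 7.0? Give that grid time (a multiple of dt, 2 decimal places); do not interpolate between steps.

Threshold first reached at t = 1.16

RK4 with dt=0.01: 533 steps to T=5.33. Trajectory (selected grid times):
t=0.00: G=38.42 E=19.26 B=24.48 X=45.03
t=0.59: G=57.08 E=11.47 B=33.32 X=56.61
t=1.15: G=75.46 E=7.01 B=45.07 X=63.23
t=1.16: G=75.81 E=6.95 B=45.30 X=63.32
t=1.18: G=76.52 E=6.83 B=45.78 X=63.50
t=1.78: G=100.40 E=4.03 B=61.93 X=67.66
t=2.37: G=130.31 E=2.40 B=82.01 X=70.08
t=2.96: G=168.98 E=1.43 B=107.54 X=71.52
t=3.55: G=219.16 E=0.85 B=140.29 X=72.38
t=4.15: G=285.58 E=0.50 B=183.35 X=72.90
t=4.74: G=370.57 E=0.30 B=238.26 X=73.20
t=5.33: G=480.91 E=0.18 B=309.41 X=73.38
E(1.15)=7.009 > 7.0 but E(1.16)=6.948 ≤ 7.0, so the first grid time is t=1.16.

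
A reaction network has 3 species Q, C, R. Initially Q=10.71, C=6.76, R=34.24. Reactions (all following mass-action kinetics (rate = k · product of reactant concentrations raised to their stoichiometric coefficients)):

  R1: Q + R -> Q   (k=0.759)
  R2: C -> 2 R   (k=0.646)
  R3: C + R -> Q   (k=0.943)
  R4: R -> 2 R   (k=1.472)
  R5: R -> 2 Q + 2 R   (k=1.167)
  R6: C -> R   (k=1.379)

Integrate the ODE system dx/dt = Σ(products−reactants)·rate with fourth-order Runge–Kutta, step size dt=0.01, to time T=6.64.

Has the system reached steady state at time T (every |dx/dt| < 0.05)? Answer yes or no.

RK4 with dt=0.01: 664 steps to T=6.64. Trajectory (selected grid times):
t=0.00: Q=10.71 C=6.76 R=34.24
t=0.74: Q=22.77 C=0.12 R=0.03
t=1.48: Q=22.80 C=0.03 R=0.01
t=2.21: Q=22.80 C=0.01 R=0.00
t=2.95: Q=22.80 C=0.00 R=0.00
t=3.69: Q=22.80 C=0.00 R=0.00
t=4.43: Q=22.80 C=0.00 R=0.00
t=5.16: Q=22.80 C=0.00 R=0.00
t=5.90: Q=22.80 C=0.00 R=0.00
t=6.64: Q=22.80 C=0.00 R=0.00
Rates at T: R1=0.0000, R2=0.0000, R3=0.0000, R4=0.0000, R5=0.0000, R6=0.0000
dx/dt at T (Σ net stoichiometry × rate): Q=+0.0000, C=-0.0000, R=-0.0000
Largest |dx/dt| is |-0.0000| (C) < 0.05 → steady.

Steady state at T: yes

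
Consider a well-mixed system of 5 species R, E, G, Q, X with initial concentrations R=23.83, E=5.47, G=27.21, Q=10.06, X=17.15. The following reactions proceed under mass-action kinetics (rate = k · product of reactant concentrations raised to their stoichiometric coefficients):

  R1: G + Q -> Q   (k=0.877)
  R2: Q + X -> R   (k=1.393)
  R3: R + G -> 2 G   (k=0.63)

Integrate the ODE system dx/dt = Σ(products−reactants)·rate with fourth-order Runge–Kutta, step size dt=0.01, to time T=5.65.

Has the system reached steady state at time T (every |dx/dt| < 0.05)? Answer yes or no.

Steady state at T: yes

RK4 with dt=0.01: 565 steps to T=5.65. Trajectory (selected grid times):
t=0.00: R=23.83 E=5.47 G=27.21 Q=10.06 X=17.15
t=0.63: R=0.01 E=5.47 G=41.16 Q=0.01 X=7.10
t=1.26: R=0.00 E=5.47 G=41.14 Q=0.00 X=7.09
t=1.88: R=0.00 E=5.47 G=41.14 Q=0.00 X=7.09
t=2.51: R=0.00 E=5.47 G=41.14 Q=0.00 X=7.09
t=3.14: R=0.00 E=5.47 G=41.14 Q=0.00 X=7.09
t=3.77: R=0.00 E=5.47 G=41.14 Q=0.00 X=7.09
t=4.39: R=0.00 E=5.47 G=41.14 Q=0.00 X=7.09
t=5.02: R=0.00 E=5.47 G=41.14 Q=0.00 X=7.09
t=5.65: R=0.00 E=5.47 G=41.14 Q=0.00 X=7.09
Rates at T: R1=0.0000, R2=0.0000, R3=0.0000
dx/dt at T (Σ net stoichiometry × rate): R=-0.0000, E=+0.0000, G=-0.0000, Q=-0.0000, X=-0.0000
Largest |dx/dt| is |-0.0000| (G) < 0.05 → steady.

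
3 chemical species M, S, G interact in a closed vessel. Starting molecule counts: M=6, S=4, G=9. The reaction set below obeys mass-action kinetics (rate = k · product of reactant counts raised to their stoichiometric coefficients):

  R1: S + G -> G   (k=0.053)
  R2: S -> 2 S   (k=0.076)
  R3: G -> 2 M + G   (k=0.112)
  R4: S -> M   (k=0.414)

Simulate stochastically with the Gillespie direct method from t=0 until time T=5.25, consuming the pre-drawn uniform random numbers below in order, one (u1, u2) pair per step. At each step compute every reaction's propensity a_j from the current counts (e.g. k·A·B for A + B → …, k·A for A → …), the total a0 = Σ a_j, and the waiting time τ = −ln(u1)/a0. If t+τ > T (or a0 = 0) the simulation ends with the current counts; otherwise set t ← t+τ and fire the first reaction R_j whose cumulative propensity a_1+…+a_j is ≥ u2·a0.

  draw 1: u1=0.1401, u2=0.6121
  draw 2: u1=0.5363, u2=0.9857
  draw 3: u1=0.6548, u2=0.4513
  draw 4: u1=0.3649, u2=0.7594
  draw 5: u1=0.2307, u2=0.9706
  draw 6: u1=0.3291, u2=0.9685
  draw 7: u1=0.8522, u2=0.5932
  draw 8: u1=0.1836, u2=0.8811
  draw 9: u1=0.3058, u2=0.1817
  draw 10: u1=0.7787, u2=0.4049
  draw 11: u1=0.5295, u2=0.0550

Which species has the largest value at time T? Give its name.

t=0.000: M=6 S=4 G=9
Draw 1: a1=1.908, a2=0.304, a3=1.008, a4=1.656, a0=4.876; τ=−ln(0.1401)/4.876=0.403 → t=0.403; u2·a0=0.6121·4.876=2.985; a1+a2=2.212 < 2.985 ≤ a1+…+a3=3.220 → R3 fires; M=8 S=4 G=9
Draw 2: a1=1.908, a2=0.304, a3=1.008, a4=1.656, a0=4.876; τ=−ln(0.5363)/4.876=0.128 → t=0.531; u2·a0=0.9857·4.876=4.806; a1+…+a3=3.220 < 4.806 ≤ a1+…+a4=4.876 → R4 fires; M=9 S=3 G=9
Draw 3: a1=1.431, a2=0.228, a3=1.008, a4=1.242, a0=3.909; τ=−ln(0.6548)/3.909=0.108 → t=0.639; u2·a0=0.4513·3.909=1.764; a1+a2=1.659 < 1.764 ≤ a1+…+a3=2.667 → R3 fires; M=11 S=3 G=9
Draw 4: a1=1.431, a2=0.228, a3=1.008, a4=1.242, a0=3.909; τ=−ln(0.3649)/3.909=0.258 → t=0.897; u2·a0=0.7594·3.909=2.968; a1+…+a3=2.667 < 2.968 ≤ a1+…+a4=3.909 → R4 fires; M=12 S=2 G=9
Draw 5: a1=0.954, a2=0.152, a3=1.008, a4=0.828, a0=2.942; τ=−ln(0.2307)/2.942=0.499 → t=1.396; u2·a0=0.9706·2.942=2.856; a1+…+a3=2.114 < 2.856 ≤ a1+…+a4=2.942 → R4 fires; M=13 S=1 G=9
Draw 6: a1=0.477, a2=0.076, a3=1.008, a4=0.414, a0=1.975; τ=−ln(0.3291)/1.975=0.563 → t=1.958; u2·a0=0.9685·1.975=1.913; a1+…+a3=1.561 < 1.913 ≤ a1+…+a4=1.975 → R4 fires; M=14 S=0 G=9
Draw 7: a1=0.000, a2=0.000, a3=1.008, a4=0.000, a0=1.008; τ=−ln(0.8522)/1.008=0.159 → t=2.117; u2·a0=0.5932·1.008=0.598; a1+a2=0.000 < 0.598 ≤ a1+…+a3=1.008 → R3 fires; M=16 S=0 G=9
Draw 8: a1=0.000, a2=0.000, a3=1.008, a4=0.000, a0=1.008; τ=−ln(0.1836)/1.008=1.682 → t=3.799; u2·a0=0.8811·1.008=0.888; a1+a2=0.000 < 0.888 ≤ a1+…+a3=1.008 → R3 fires; M=18 S=0 G=9
Draw 9: a1=0.000, a2=0.000, a3=1.008, a4=0.000, a0=1.008; τ=−ln(0.3058)/1.008=1.175 → t=4.974; u2·a0=0.1817·1.008=0.183; a1+a2=0.000 < 0.183 ≤ a1+…+a3=1.008 → R3 fires; M=20 S=0 G=9
Draw 10: a1=0.000, a2=0.000, a3=1.008, a4=0.000, a0=1.008; τ=−ln(0.7787)/1.008=0.248 → t=5.222; u2·a0=0.4049·1.008=0.408; a1+a2=0.000 < 0.408 ≤ a1+…+a3=1.008 → R3 fires; M=22 S=0 G=9
Draw 11: a1=0.000, a2=0.000, a3=1.008, a4=0.000, a0=1.008; τ=−ln(0.5295)/1.008=0.631 → t=5.853 > T=5.25: stop.
At T=5.25: M=22 S=0 G=9; the largest is M.

Dominant species at T: M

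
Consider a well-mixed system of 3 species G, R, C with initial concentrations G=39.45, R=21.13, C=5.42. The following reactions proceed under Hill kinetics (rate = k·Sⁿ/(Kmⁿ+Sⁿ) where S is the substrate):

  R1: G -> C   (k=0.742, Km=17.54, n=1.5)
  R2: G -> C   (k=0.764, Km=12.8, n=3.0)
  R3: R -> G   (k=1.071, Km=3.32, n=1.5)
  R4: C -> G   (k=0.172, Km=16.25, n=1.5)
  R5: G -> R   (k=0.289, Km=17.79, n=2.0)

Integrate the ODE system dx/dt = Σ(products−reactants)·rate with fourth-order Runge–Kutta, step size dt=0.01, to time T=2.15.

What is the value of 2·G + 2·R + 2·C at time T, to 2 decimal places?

Value at T = 132.00

Check how each reaction changes W = 2·G + 2·R + 2·C (weight of products minus weight of reactants):
R1: G -> C: (2·1) − (2·1) = 2 − 2 = 0
R2: G -> C: (2·1) − (2·1) = 2 − 2 = 0
R3: R -> G: (2·1) − (2·1) = 2 − 2 = 0
R4: C -> G: (2·1) − (2·1) = 2 − 2 = 0
R5: G -> R: (2·1) − (2·1) = 2 − 2 = 0
Every reaction leaves W unchanged, so W is conserved and no simulation is needed: W(T) = W(0) = 2·39.45 + 2·21.13 + 2·5.42 = 132.00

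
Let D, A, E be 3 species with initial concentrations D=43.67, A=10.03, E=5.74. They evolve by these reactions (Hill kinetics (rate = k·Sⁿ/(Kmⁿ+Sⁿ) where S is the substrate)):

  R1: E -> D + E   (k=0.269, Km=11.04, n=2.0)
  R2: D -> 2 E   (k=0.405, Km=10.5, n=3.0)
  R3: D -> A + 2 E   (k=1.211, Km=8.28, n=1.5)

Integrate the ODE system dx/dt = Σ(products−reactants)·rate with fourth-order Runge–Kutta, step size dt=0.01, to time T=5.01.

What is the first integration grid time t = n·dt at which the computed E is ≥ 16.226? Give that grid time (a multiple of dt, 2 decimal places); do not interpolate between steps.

Threshold first reached at t = 3.48

RK4 with dt=0.01: 501 steps to T=5.01. Trajectory (selected grid times):
t=0.00: D=43.67 A=10.03 E=5.74
t=0.56: D=42.86 A=10.66 E=7.44
t=1.11: D=42.08 A=11.27 E=9.10
t=1.67: D=41.30 A=11.89 E=10.80
t=2.23: D=40.54 A=12.51 E=12.49
t=2.78: D=39.80 A=13.12 E=14.14
t=3.34: D=39.05 A=13.74 E=15.82
t=3.47: D=38.88 A=13.88 E=16.21
t=3.48: D=38.87 A=13.90 E=16.24
t=3.90: D=38.32 A=14.36 E=17.50
t=4.45: D=37.60 A=14.96 E=19.15
t=5.01: D=36.88 A=15.58 E=20.82
E(3.47)=16.214 < 16.226 but E(3.48)=16.244 ≥ 16.226, so the first grid time is t=3.48.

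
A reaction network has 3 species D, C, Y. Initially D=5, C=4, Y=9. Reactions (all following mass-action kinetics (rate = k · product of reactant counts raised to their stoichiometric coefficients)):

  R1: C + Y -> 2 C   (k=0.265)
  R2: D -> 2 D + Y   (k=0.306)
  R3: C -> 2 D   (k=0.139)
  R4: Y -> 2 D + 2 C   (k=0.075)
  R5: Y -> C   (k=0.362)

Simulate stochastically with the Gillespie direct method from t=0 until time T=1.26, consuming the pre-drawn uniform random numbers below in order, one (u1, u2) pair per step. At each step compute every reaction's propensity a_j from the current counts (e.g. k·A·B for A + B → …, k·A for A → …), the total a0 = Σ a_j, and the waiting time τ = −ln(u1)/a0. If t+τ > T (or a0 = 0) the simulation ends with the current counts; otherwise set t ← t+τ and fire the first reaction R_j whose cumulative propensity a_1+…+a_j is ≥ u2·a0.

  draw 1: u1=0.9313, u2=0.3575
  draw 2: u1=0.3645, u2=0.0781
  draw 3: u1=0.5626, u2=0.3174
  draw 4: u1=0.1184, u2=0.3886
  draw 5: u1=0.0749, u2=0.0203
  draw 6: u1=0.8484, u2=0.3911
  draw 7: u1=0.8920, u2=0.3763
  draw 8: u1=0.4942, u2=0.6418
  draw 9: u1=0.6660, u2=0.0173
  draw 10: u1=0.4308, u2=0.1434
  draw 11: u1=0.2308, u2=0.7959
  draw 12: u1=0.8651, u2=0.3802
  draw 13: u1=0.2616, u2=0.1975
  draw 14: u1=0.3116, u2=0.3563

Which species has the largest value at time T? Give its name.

Dominant species at T: C

t=0.000: D=5 C=4 Y=9
Draw 1: a1=9.540, a2=1.530, a3=0.556, a4=0.675, a5=3.258, a0=15.559; τ=−ln(0.9313)/15.559=0.005 → t=0.005; u2·a0=0.3575·15.559=5.562 ≤ a1=9.540 → R1 fires; D=5 C=5 Y=8
Draw 2: a1=10.600, a2=1.530, a3=0.695, a4=0.600, a5=2.896, a0=16.321; τ=−ln(0.3645)/16.321=0.062 → t=0.066; u2·a0=0.0781·16.321=1.275 ≤ a1=10.600 → R1 fires; D=5 C=6 Y=7
Draw 3: a1=11.130, a2=1.530, a3=0.834, a4=0.525, a5=2.534, a0=16.553; τ=−ln(0.5626)/16.553=0.035 → t=0.101; u2·a0=0.3174·16.553=5.254 ≤ a1=11.130 → R1 fires; D=5 C=7 Y=6
Draw 4: a1=11.130, a2=1.530, a3=0.973, a4=0.450, a5=2.172, a0=16.255; τ=−ln(0.1184)/16.255=0.131 → t=0.232; u2·a0=0.3886·16.255=6.317 ≤ a1=11.130 → R1 fires; D=5 C=8 Y=5
Draw 5: a1=10.600, a2=1.530, a3=1.112, a4=0.375, a5=1.810, a0=15.427; τ=−ln(0.0749)/15.427=0.168 → t=0.400; u2·a0=0.0203·15.427=0.313 ≤ a1=10.600 → R1 fires; D=5 C=9 Y=4
Draw 6: a1=9.540, a2=1.530, a3=1.251, a4=0.300, a5=1.448, a0=14.069; τ=−ln(0.8484)/14.069=0.012 → t=0.412; u2·a0=0.3911·14.069=5.502 ≤ a1=9.540 → R1 fires; D=5 C=10 Y=3
Draw 7: a1=7.950, a2=1.530, a3=1.390, a4=0.225, a5=1.086, a0=12.181; τ=−ln(0.8920)/12.181=0.009 → t=0.421; u2·a0=0.3763·12.181=4.584 ≤ a1=7.950 → R1 fires; D=5 C=11 Y=2
Draw 8: a1=5.830, a2=1.530, a3=1.529, a4=0.150, a5=0.724, a0=9.763; τ=−ln(0.4942)/9.763=0.072 → t=0.494; u2·a0=0.6418·9.763=6.266; a1=5.830 < 6.266 ≤ a1+a2=7.360 → R2 fires; D=6 C=11 Y=3
Draw 9: a1=8.745, a2=1.836, a3=1.529, a4=0.225, a5=1.086, a0=13.421; τ=−ln(0.6660)/13.421=0.030 → t=0.524; u2·a0=0.0173·13.421=0.232 ≤ a1=8.745 → R1 fires; D=6 C=12 Y=2
Draw 10: a1=6.360, a2=1.836, a3=1.668, a4=0.150, a5=0.724, a0=10.738; τ=−ln(0.4308)/10.738=0.078 → t=0.602; u2·a0=0.1434·10.738=1.540 ≤ a1=6.360 → R1 fires; D=6 C=13 Y=1
Draw 11: a1=3.445, a2=1.836, a3=1.807, a4=0.075, a5=0.362, a0=7.525; τ=−ln(0.2308)/7.525=0.195 → t=0.797; u2·a0=0.7959·7.525=5.989; a1+a2=5.281 < 5.989 ≤ a1+…+a3=7.088 → R3 fires; D=8 C=12 Y=1
Draw 12: a1=3.180, a2=2.448, a3=1.668, a4=0.075, a5=0.362, a0=7.733; τ=−ln(0.8651)/7.733=0.019 → t=0.816; u2·a0=0.3802·7.733=2.940 ≤ a1=3.180 → R1 fires; D=8 C=13 Y=0
Draw 13: a1=0.000, a2=2.448, a3=1.807, a4=0.000, a5=0.000, a0=4.255; τ=−ln(0.2616)/4.255=0.315 → t=1.131; u2·a0=0.1975·4.255=0.840; a1=0.000 < 0.840 ≤ a1+a2=2.448 → R2 fires; D=9 C=13 Y=1
Draw 14: a1=3.445, a2=2.754, a3=1.807, a4=0.075, a5=0.362, a0=8.443; τ=−ln(0.3116)/8.443=0.138 → t=1.269 > T=1.26: stop.
At T=1.26: D=9 C=13 Y=1; the largest is C.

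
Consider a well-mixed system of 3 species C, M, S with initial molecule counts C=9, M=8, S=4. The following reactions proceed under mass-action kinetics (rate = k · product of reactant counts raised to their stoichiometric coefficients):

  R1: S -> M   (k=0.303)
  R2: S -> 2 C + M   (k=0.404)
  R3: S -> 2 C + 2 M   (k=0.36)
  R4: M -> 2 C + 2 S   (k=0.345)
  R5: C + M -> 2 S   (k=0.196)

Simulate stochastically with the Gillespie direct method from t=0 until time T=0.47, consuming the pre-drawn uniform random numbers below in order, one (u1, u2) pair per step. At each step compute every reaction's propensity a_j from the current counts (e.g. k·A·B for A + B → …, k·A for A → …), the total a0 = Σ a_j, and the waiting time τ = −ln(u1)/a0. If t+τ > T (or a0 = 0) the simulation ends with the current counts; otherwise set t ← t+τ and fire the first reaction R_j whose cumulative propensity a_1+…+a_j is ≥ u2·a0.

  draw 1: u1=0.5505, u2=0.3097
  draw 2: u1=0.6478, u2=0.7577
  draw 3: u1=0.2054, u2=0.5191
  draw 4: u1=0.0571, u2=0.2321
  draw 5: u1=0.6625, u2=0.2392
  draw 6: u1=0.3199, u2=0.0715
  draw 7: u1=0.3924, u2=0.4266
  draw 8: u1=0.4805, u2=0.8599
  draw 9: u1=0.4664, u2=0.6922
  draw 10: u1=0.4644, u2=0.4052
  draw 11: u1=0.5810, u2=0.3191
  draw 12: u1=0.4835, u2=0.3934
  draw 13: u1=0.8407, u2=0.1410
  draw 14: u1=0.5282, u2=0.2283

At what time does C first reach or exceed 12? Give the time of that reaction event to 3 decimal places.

t=0.000: C=9 M=8 S=4
Draw 1: a1=1.212, a2=1.616, a3=1.440, a4=2.760, a5=14.112, a0=21.140; τ=−ln(0.5505)/21.140=0.028 → t=0.028; u2·a0=0.3097·21.140=6.547; a1+…+a3=4.268 < 6.547 ≤ a1+…+a4=7.028 → R4 fires; C=11 M=7 S=6
Draw 2: a1=1.818, a2=2.424, a3=2.160, a4=2.415, a5=15.092, a0=23.909; τ=−ln(0.6478)/23.909=0.018 → t=0.046; u2·a0=0.7577·23.909=18.116; a1+…+a4=8.817 < 18.116 ≤ a1+…+a5=23.909 → R5 fires; C=10 M=6 S=8
Draw 3: a1=2.424, a2=3.232, a3=2.880, a4=2.070, a5=11.760, a0=22.366; τ=−ln(0.2054)/22.366=0.071 → t=0.117; u2·a0=0.5191·22.366=11.610; a1+…+a4=10.606 < 11.610 ≤ a1+…+a5=22.366 → R5 fires; C=9 M=5 S=10
Draw 4: a1=3.030, a2=4.040, a3=3.600, a4=1.725, a5=8.820, a0=21.215; τ=−ln(0.0571)/21.215=0.135 → t=0.252; u2·a0=0.2321·21.215=4.924; a1=3.030 < 4.924 ≤ a1+a2=7.070 → R2 fires; C=11 M=6 S=9
Draw 5: a1=2.727, a2=3.636, a3=3.240, a4=2.070, a5=12.936, a0=24.609; τ=−ln(0.6625)/24.609=0.017 → t=0.269; u2·a0=0.2392·24.609=5.886; a1=2.727 < 5.886 ≤ a1+a2=6.363 → R2 fires; C=13 M=7 S=8
Draw 6: a1=2.424, a2=3.232, a3=2.880, a4=2.415, a5=17.836, a0=28.787; τ=−ln(0.3199)/28.787=0.040 → t=0.308; u2·a0=0.0715·28.787=2.058 ≤ a1=2.424 → R1 fires; C=13 M=8 S=7
Draw 7: a1=2.121, a2=2.828, a3=2.520, a4=2.760, a5=20.384, a0=30.613; τ=−ln(0.3924)/30.613=0.031 → t=0.339; u2·a0=0.4266·30.613=13.060; a1+…+a4=10.229 < 13.060 ≤ a1+…+a5=30.613 → R5 fires; C=12 M=7 S=9
Draw 8: a1=2.727, a2=3.636, a3=3.240, a4=2.415, a5=16.464, a0=28.482; τ=−ln(0.4805)/28.482=0.026 → t=0.365; u2·a0=0.8599·28.482=24.492; a1+…+a4=12.018 < 24.492 ≤ a1+…+a5=28.482 → R5 fires; C=11 M=6 S=11
Draw 9: a1=3.333, a2=4.444, a3=3.960, a4=2.070, a5=12.936, a0=26.743; τ=−ln(0.4664)/26.743=0.029 → t=0.393; u2·a0=0.6922·26.743=18.512; a1+…+a4=13.807 < 18.512 ≤ a1+…+a5=26.743 → R5 fires; C=10 M=5 S=13
Draw 10: a1=3.939, a2=5.252, a3=4.680, a4=1.725, a5=9.800, a0=25.396; τ=−ln(0.4644)/25.396=0.030 → t=0.423; u2·a0=0.4052·25.396=10.290; a1+a2=9.191 < 10.290 ≤ a1+…+a3=13.871 → R3 fires; C=12 M=7 S=12
Draw 11: a1=3.636, a2=4.848, a3=4.320, a4=2.415, a5=16.464, a0=31.683; τ=−ln(0.5810)/31.683=0.017 → t=0.441; u2·a0=0.3191·31.683=10.110; a1+a2=8.484 < 10.110 ≤ a1+…+a3=12.804 → R3 fires; C=14 M=9 S=11
Draw 12: a1=3.333, a2=4.444, a3=3.960, a4=3.105, a5=24.696, a0=39.538; τ=−ln(0.4835)/39.538=0.018 → t=0.459; u2·a0=0.3934·39.538=15.554; a1+…+a4=14.842 < 15.554 ≤ a1+…+a5=39.538 → R5 fires; C=13 M=8 S=13
Draw 13: a1=3.939, a2=5.252, a3=4.680, a4=2.760, a5=20.384, a0=37.015; τ=−ln(0.8407)/37.015=0.005 → t=0.464; u2·a0=0.1410·37.015=5.219; a1=3.939 < 5.219 ≤ a1+a2=9.191 → R2 fires; C=15 M=9 S=12
Draw 14: a1=3.636, a2=4.848, a3=4.320, a4=3.105, a5=26.460, a0=42.369; τ=−ln(0.5282)/42.369=0.015 → t=0.479 > T=0.47: stop.
C first becomes ≥ 12 when it reaches 13 at the event at t=0.269.

Threshold first reached at t = 0.269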